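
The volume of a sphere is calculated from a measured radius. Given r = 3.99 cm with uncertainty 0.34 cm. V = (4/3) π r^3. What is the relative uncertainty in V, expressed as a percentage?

25.6%

V ∝ r^3, so δV/V = |3| · δr/r = 3 × 0.0852 = 0.256.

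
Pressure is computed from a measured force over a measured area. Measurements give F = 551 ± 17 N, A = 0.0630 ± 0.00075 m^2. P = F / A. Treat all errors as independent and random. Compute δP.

P is a product of powers, so relative uncertainties combine in quadrature:
  (1·δF/F)² = (1×0.0309)² = 0.000952;  (-1·δA/A)² = (-1×0.0119)² = 0.000142
δP/P = √(0.00109) = 0.0331
P = 8750 Pa, so δP = 0.0331 × 8750 = 289 Pa.

289 Pa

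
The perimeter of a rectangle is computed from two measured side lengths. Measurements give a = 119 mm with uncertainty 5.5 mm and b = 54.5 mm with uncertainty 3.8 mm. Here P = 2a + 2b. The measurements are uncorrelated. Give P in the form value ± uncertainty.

347 ± 13.4 mm

P is a linear combination, so absolute uncertainties add in quadrature:
  (2·δa)² = 121;  (2·δb)² = 57.8
δP = √(179) = 13.4 mm
P = 347 mm.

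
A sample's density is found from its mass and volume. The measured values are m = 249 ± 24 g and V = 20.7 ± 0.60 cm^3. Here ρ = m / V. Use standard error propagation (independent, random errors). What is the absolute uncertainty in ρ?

For a monomial ρ ∝ m, V^-1, fractional errors add in quadrature:
  (1·δm/m)² = (1×0.0964)² = 0.00929;  (-1·δV/V)² = (-1×0.0290)² = 0.000840
δρ/ρ = √(0.0101) = 0.101
ρ = 12.0 g/cm^3, so δρ = 0.101 × 12.0 = 1.21 g/cm^3.

1.21 g/cm^3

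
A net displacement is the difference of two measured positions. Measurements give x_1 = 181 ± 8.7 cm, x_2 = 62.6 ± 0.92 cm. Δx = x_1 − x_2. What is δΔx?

8.75 cm

Sums and differences: (δΔx)² = Σ (cᵢ δxᵢ)².
  (δx_1)² = 75.7;  (δx_2)² = 0.846
δΔx = √(76.5) = 8.75 cm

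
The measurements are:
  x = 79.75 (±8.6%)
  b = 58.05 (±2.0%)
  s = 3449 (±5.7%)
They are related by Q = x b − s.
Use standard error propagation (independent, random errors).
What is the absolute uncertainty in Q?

Let p = x·b = 4629. δp/p = √((1·δx/x)² + (1·δb/b)²) = √(0.00740 + 0.000400) = 0.0883, so δp = 409.
Q = p − s: δQ = √(δp² + δs²) = √(1.67e+05 + 38600) = 454

454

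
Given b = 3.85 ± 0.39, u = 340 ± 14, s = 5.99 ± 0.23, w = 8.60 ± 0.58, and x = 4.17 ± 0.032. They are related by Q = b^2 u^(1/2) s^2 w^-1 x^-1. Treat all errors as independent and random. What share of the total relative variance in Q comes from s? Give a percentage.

11.3%

(δQ/Q)² = (2·δb/b)² + (½·δu/u)² + (2·δs/s)² + (-1·δw/w)² + (-1·δx/x)²
  b term: (2×0.101)² = 0.0410
  u term: (0.5×0.0412)² = 0.000424
  s term: (2×0.0384)² = 0.00590
  w term: (-1×0.0674)² = 0.00455
  x term: (-1×0.00767)² = 5.89e-05
Total = 0.0520. Share from s = 0.00590/0.0520 = 0.113.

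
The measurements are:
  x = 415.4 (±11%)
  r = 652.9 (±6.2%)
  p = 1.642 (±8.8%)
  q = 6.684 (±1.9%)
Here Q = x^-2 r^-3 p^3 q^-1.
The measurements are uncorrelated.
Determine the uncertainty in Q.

5.4e-15

For a monomial Q ∝ x^-2, r^-3, p^3, q^-1, fractional errors add in quadrature:
  (-2·δx/x)² = (-2×0.110)² = 0.0484;  (-3·δr/r)² = (-3×0.0620)² = 0.0346;  (3·δp/p)² = (3×0.0880)² = 0.0697;  (-1·δq/q)² = (-1×0.0190)² = 0.000361
δQ/Q = √(0.153) = 0.391
Q = 1.379e-14, so δQ = 0.391 × 1.379e-14 = 5.4e-15.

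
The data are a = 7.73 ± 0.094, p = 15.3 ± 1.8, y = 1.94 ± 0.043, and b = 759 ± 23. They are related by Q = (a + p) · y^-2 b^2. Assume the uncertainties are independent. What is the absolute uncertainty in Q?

Let u = a + p = 23.0. δu = √(δa² + δp²) = √(0.00884 + 3.24) = 1.80, so δu/u = 0.0783.
Q is then a monomial in u, y, b:
δQ/Q = √((δu/u)² + (-2·δy/y)² + (2·δb/b)²) = √(0.00613 + 0.00197 + 0.00367) = 0.108
Q = 3.53e+06, so δQ = 0.108 × 3.53e+06 = 3.82e+05.

3.82e+05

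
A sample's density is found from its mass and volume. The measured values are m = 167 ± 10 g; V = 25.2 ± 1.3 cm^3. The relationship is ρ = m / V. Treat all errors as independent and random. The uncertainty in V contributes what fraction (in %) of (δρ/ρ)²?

42.6%

(δρ/ρ)² = (1·δm/m)² + (-1·δV/V)²
  m term: (1×0.0599)² = 0.00359
  V term: (-1×0.0516)² = 0.00266
Total = 0.00625. Share from V = 0.00266/0.00625 = 0.426.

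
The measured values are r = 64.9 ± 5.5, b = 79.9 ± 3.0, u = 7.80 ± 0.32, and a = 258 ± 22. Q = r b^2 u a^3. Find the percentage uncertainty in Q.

Relative error in a monomial: (δQ/Q)² = Σ (nᵢ · δxᵢ/xᵢ)².
  (1·δr/r)² = (1×0.0847)² = 0.00718;  (2·δb/b)² = (2×0.0375)² = 0.00564;  (1·δu/u)² = (1×0.0410)² = 0.00168;  (3·δa/a)² = (3×0.0853)² = 0.0654
δQ/Q = √(0.0799) = 0.283

28.3%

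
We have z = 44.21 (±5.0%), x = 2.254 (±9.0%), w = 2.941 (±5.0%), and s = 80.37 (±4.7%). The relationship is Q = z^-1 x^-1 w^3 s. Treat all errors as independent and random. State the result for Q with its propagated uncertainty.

Relative error in a monomial: (δQ/Q)² = Σ (nᵢ · δxᵢ/xᵢ)².
  (-1·δz/z)² = (-1×0.0500)² = 0.00250;  (-1·δx/x)² = (-1×0.0900)² = 0.00810;  (3·δw/w)² = (3×0.0500)² = 0.0225;  (1·δs/s)² = (1×0.0470)² = 0.00221
δQ/Q = √(0.0353) = 0.188
Q = 20.52, so δQ = 0.188 × 20.52 = 3.86.

20.52 ± 3.86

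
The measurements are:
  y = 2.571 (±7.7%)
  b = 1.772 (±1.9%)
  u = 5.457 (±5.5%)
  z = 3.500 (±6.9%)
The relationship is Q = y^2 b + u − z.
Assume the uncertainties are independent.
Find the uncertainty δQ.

Let p = y^2·b = 11.71. δp/p = √((2·δy/y)² + (1·δb/b)²) = √(0.0237 + 0.000361) = 0.155, so δp = 1.82.
Q = p + u − z: δQ = √(δp² + δu² + δz²) = √(3.30 + 0.0901 + 0.0583) = 1.86

1.86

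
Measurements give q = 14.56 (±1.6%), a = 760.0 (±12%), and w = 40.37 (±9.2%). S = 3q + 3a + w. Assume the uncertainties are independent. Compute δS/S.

0.116

For a sum/difference, combine absolute errors in quadrature:
  (3·δq)² = 0.488;  (3·δa)² = 74900;  (δw)² = 13.8
δS = √(74900) = 274
S = 2364, so δS/S = 274/2364 = 0.116.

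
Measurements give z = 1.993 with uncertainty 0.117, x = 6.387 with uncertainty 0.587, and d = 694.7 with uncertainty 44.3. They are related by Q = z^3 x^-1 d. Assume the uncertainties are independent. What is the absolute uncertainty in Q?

For a monomial Q ∝ z^3, x^-1, d, fractional errors add in quadrature:
  (3·δz/z)² = (3×0.0587)² = 0.0310;  (-1·δx/x)² = (-1×0.0919)² = 0.00845;  (1·δd/d)² = (1×0.0638)² = 0.00407
δQ/Q = √(0.0435) = 0.209
Q = 861.0, so δQ = 0.209 × 861.0 = 180.

180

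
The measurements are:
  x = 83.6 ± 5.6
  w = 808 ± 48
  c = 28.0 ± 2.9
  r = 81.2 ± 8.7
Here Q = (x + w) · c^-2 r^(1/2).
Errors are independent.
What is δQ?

2.26

Let u = x + w = 892. δu = √(δx² + δw²) = √(31.4 + 2300) = 48.3, so δu/u = 0.0542.
Q is then a monomial in u, c, r:
δQ/Q = √((δu/u)² + (-2·δc/c)² + (½·δr/r)²) = √(0.00294 + 0.0429 + 0.00287) = 0.221
Q = 10.2, so δQ = 0.221 × 10.2 = 2.26.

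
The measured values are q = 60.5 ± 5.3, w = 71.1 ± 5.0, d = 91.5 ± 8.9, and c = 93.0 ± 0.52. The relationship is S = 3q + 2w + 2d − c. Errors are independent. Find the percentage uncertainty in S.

Sums and differences: (δS)² = Σ (cᵢ δxᵢ)².
  (3·δq)² = 253;  (2·δw)² = 100;  (2·δd)² = 317;  (δc)² = 0.270
δS = √(670) = 25.9
S = 414, so δS/S = 25.9/414 = 0.0626.

6.26%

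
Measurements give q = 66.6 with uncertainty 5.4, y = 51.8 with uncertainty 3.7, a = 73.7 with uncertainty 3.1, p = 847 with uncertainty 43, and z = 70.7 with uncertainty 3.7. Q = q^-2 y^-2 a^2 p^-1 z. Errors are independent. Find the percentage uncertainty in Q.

Q is a product of powers, so relative uncertainties combine in quadrature:
  (-2·δq/q)² = (-2×0.0811)² = 0.0263;  (-2·δy/y)² = (-2×0.0714)² = 0.0204;  (2·δa/a)² = (2×0.0421)² = 0.00708;  (-1·δp/p)² = (-1×0.0508)² = 0.00258;  (1·δz/z)² = (1×0.0523)² = 0.00274
δQ/Q = √(0.0591) = 0.243

24.3%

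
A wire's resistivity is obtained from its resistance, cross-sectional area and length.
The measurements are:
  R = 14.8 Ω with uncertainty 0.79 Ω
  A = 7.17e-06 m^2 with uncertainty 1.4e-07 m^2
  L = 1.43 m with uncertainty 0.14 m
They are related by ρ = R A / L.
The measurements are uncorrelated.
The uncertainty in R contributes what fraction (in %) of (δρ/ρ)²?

(δρ/ρ)² = (1·δR/R)² + (1·δA/A)² + (-1·δL/L)²
  R term: (1×0.0534)² = 0.00285
  A term: (1×0.0195)² = 0.000381
  L term: (-1×0.0979)² = 0.00958
Total = 0.0128. Share from R = 0.00285/0.0128 = 0.222.

22.2%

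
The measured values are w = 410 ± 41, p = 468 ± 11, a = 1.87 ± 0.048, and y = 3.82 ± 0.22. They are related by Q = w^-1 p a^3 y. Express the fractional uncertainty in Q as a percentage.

14.1%

Q is a product of powers, so relative uncertainties combine in quadrature:
  (-1·δw/w)² = (-1×0.100)² = 0.0100;  (1·δp/p)² = (1×0.0235)² = 0.000552;  (3·δa/a)² = (3×0.0257)² = 0.00593;  (1·δy/y)² = (1×0.0576)² = 0.00332
δQ/Q = √(0.0198) = 0.141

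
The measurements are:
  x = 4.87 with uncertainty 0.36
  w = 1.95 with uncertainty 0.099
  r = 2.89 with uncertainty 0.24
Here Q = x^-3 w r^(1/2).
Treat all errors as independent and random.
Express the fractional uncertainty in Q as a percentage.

Products/powers → add relative errors in quadrature, weighted by exponent:
  (-3·δx/x)² = (-3×0.0739)² = 0.0492;  (1·δw/w)² = (1×0.0508)² = 0.00258;  (½·δr/r)² = (0.5×0.0830)² = 0.00172
δQ/Q = √(0.0535) = 0.231

23.1%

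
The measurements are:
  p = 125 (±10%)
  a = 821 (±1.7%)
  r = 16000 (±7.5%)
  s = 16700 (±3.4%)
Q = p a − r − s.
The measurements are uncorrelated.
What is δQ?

Let w = p·a = 1.03e+05. δw/w = √((1·δp/p)² + (1·δa/a)²) = √(0.0100 + 0.000289) = 0.101, so δw = 10400.
Q = w − r − s: δQ = √(δw² + δr² + δs²) = √(1.08e+08 + 1.44e+06 + 3.22e+05) = 10500

10500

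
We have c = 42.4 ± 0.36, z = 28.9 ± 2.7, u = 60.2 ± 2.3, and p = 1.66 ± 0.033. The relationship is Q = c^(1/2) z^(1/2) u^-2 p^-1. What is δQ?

Each factor contributes (exponent × relative error)² to (δQ/Q)²:
  (½·δc/c)² = (0.5×0.00849)² = 1.8e-05;  (½·δz/z)² = (0.5×0.0934)² = 0.00218;  (-2·δu/u)² = (-2×0.0382)² = 0.00584;  (-1·δp/p)² = (-1×0.0199)² = 0.000395
δQ/Q = √(0.00843) = 0.0918
Q = 0.00582, so δQ = 0.0918 × 0.00582 = 0.000534.

0.000534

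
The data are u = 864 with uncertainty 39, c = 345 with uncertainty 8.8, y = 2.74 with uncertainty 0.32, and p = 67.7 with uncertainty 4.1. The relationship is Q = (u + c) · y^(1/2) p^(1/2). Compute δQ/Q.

Let w = u + c = 1210. δw = √(δu² + δc²) = √(1520 + 77.4) = 40.0, so δw/w = 0.0331.
Q is then a monomial in w, y, p:
δQ/Q = √((δw/w)² + (½·δy/y)² + (½·δp/p)²) = √(0.00109 + 0.00341 + 0.000917) = 0.0736

0.0736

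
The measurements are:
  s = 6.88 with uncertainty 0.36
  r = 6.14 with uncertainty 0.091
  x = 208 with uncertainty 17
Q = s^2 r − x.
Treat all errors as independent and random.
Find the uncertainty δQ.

Let p = s^2·r = 291. δp/p = √((2·δs/s)² + (1·δr/r)²) = √(0.0110 + 0.000220) = 0.106, so δp = 30.7.
Q = p − x: δQ = √(δp² + δx²) = √(944 + 289) = 35.1

35.1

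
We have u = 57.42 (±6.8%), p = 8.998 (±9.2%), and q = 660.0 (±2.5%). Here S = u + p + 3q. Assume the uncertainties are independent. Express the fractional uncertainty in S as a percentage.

S is a linear combination, so absolute uncertainties add in quadrature:
  (δu)² = 15.2;  (δp)² = 0.685;  (3·δq)² = 2450
δS = √(2470) = 49.7
S = 2046, so δS/S = 49.7/2046 = 0.0243.

2.43%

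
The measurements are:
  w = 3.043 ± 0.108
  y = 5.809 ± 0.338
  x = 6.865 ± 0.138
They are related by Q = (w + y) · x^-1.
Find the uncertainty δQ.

0.0578

Let u = w + y = 8.852. δu = √(δw² + δy²) = √(0.0117 + 0.114) = 0.355, so δu/u = 0.0401.
Q is then a monomial in u, x:
δQ/Q = √((δu/u)² + (-1·δx/x)²) = √(0.00161 + 0.000404) = 0.0448
Q = 1.289, so δQ = 0.0448 × 1.289 = 0.0578.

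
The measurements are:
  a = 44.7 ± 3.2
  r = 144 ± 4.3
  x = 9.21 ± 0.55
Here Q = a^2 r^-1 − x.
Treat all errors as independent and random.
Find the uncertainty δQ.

Let p = a^2·r^-1 = 13.9. δp/p = √((2·δa/a)² + (-1·δr/r)²) = √(0.0205 + 0.000892) = 0.146, so δp = 2.03.
Q = p − x: δQ = √(δp² + δx²) = √(4.12 + 0.303) = 2.10

2.10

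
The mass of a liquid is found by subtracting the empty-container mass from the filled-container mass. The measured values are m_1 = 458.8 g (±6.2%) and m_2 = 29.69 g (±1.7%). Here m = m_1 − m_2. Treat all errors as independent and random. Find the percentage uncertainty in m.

m is a linear combination, so absolute uncertainties add in quadrature:
  (δm_1)² = 809;  (δm_2)² = 0.255
δm = √(809) = 28.5 g
m = 429.1 g, so δm/m = 28.5/429.1 = 0.0663.

6.63%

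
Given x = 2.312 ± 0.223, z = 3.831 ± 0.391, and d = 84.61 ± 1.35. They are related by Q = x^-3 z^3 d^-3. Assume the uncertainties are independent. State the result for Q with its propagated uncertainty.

Q is a product of powers, so relative uncertainties combine in quadrature:
  (-3·δx/x)² = (-3×0.0965)² = 0.0837;  (3·δz/z)² = (3×0.102)² = 0.0938;  (-3·δd/d)² = (-3×0.0160)² = 0.00229
δQ/Q = √(0.180) = 0.424
Q = 7.511e-06, so δQ = 0.424 × 7.511e-06 = 3.18e-06.

(7.511 ± 3.18) × 10^-6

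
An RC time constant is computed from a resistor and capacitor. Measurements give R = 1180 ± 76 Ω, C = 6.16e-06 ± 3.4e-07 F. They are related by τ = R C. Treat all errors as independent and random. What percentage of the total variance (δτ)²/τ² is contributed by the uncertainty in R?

57.7%

(δτ/τ)² = (1·δR/R)² + (1·δC/C)²
  R term: (1×0.0644)² = 0.00415
  C term: (1×0.0552)² = 0.00305
Total = 0.00719. Share from R = 0.00415/0.00719 = 0.577.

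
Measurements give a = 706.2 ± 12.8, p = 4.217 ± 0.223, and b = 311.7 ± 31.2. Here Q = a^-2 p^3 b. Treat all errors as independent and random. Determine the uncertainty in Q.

Products/powers → add relative errors in quadrature, weighted by exponent:
  (-2·δa/a)² = (-2×0.0181)² = 0.00131;  (3·δp/p)² = (3×0.0529)² = 0.0252;  (1·δb/b)² = (1×0.100)² = 0.0100
δQ/Q = √(0.0365) = 0.191
Q = 0.04687, so δQ = 0.191 × 0.04687 = 0.00895.

0.00895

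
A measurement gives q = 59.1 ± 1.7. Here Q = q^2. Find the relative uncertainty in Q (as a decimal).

0.0575

Q ∝ q^2, so δQ/Q = |2| · δq/q = 2 × 0.0288 = 0.0575.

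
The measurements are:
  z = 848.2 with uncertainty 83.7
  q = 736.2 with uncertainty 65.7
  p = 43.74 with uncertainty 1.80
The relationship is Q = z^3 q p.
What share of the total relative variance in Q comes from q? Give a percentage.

(δQ/Q)² = (3·δz/z)² + (1·δq/q)² + (1·δp/p)²
  z term: (3×0.0987)² = 0.0876
  q term: (1×0.0892)² = 0.00796
  p term: (1×0.0412)² = 0.00169
Total = 0.0973. Share from q = 0.00796/0.0973 = 0.0819.

8.19%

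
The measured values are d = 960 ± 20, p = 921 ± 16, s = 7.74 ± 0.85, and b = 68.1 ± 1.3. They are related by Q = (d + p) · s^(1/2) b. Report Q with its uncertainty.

Let u = d + p = 1880. δu = √(δd² + δp²) = √(400 + 256) = 25.6, so δu/u = 0.0136.
Q is then a monomial in u, s, b:
δQ/Q = √((δu/u)² + (½·δs/s)² + (1·δb/b)²) = √(0.000185 + 0.00302 + 0.000364) = 0.0597
Q = 3.56e+05, so δQ = 0.0597 × 3.56e+05 = 21300.

(3.56 ± 0.213) × 10^5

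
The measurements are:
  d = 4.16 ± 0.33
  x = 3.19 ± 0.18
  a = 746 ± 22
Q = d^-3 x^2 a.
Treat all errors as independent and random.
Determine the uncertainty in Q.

Each factor contributes (exponent × relative error)² to (δQ/Q)²:
  (-3·δd/d)² = (-3×0.0793)² = 0.0566;  (2·δx/x)² = (2×0.0564)² = 0.0127;  (1·δa/a)² = (1×0.0295)² = 0.000870
δQ/Q = √(0.0702) = 0.265
Q = 105, so δQ = 0.265 × 105 = 27.9.

27.9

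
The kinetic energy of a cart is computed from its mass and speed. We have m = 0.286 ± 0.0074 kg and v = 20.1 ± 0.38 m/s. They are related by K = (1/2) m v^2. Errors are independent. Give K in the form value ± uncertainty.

Since K is a product/quotient, work with relative uncertainties:
  (1·δm/m)² = (1×0.0259)² = 0.000669;  (2·δv/v)² = (2×0.0189)² = 0.00143
δK/K = √(0.00210) = 0.0458
K = 57.8 J, so δK = 0.0458 × 57.8 = 2.65 J.

57.8 ± 2.65 J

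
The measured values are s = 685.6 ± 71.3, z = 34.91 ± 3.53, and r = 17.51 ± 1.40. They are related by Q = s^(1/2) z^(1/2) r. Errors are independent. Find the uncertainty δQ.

292

Relative error in a monomial: (δQ/Q)² = Σ (nᵢ · δxᵢ/xᵢ)².
  (½·δs/s)² = (0.5×0.104)² = 0.00270;  (½·δz/z)² = (0.5×0.101)² = 0.00256;  (1·δr/r)² = (1×0.0800)² = 0.00639
δQ/Q = √(0.0117) = 0.108
Q = 2709, so δQ = 0.108 × 2709 = 292.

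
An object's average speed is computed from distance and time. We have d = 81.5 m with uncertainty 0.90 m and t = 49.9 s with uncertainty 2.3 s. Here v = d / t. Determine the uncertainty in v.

For a monomial v ∝ d, t^-1, fractional errors add in quadrature:
  (1·δd/d)² = (1×0.0110)² = 0.000122;  (-1·δt/t)² = (-1×0.0461)² = 0.00212
δv/v = √(0.00225) = 0.0474
v = 1.63 m/s, so δv = 0.0474 × 1.63 = 0.0774 m/s.

0.0774 m/s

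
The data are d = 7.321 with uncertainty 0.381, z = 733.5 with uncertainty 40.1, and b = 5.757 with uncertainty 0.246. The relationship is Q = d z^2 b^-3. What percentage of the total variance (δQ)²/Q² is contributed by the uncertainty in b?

52.8%

(δQ/Q)² = (1·δd/d)² + (2·δz/z)² + (-3·δb/b)²
  d term: (1×0.0520)² = 0.00271
  z term: (2×0.0547)² = 0.0120
  b term: (-3×0.0427)² = 0.0164
Total = 0.0311. Share from b = 0.0164/0.0311 = 0.528.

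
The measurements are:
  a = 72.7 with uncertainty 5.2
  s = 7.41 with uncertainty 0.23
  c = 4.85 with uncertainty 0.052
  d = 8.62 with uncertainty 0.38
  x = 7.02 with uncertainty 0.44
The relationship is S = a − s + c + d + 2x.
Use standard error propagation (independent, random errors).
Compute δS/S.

0.0570

Absolute uncertainties add in quadrature for a linear combination:
  (δa)² = 27.0;  (δs)² = 0.0529;  (δc)² = 0.00270;  (δd)² = 0.144;  (2·δx)² = 0.774
δS = √(28.0) = 5.29
S = 92.8, so δS/S = 5.29/92.8 = 0.0570.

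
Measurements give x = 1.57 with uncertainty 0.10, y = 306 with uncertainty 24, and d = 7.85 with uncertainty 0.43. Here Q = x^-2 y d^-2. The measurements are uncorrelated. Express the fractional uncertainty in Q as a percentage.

18.5%

Relative error in a monomial: (δQ/Q)² = Σ (nᵢ · δxᵢ/xᵢ)².
  (-2·δx/x)² = (-2×0.0637)² = 0.0162;  (1·δy/y)² = (1×0.0784)² = 0.00615;  (-2·δd/d)² = (-2×0.0548)² = 0.0120
δQ/Q = √(0.0344) = 0.185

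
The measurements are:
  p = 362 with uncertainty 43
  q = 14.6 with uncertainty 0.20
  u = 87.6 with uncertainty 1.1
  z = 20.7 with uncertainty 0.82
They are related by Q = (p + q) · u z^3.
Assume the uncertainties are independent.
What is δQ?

4.84e+07

Let w = p + q = 377. δw = √(δp² + δq²) = √(1850 + 0.0400) = 43.0, so δw/w = 0.114.
Q is then a monomial in w, u, z:
δQ/Q = √((δw/w)² + (1·δu/u)² + (3·δz/z)²) = √(0.0130 + 0.000158 + 0.0141) = 0.165
Q = 2.93e+08, so δQ = 0.165 × 2.93e+08 = 4.84e+07.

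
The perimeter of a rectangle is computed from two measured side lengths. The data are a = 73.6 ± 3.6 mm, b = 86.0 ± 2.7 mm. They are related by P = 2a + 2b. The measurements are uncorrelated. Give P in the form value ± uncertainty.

P is a linear combination, so absolute uncertainties add in quadrature:
  (2·δa)² = 51.8;  (2·δb)² = 29.2
δP = √(81.0) = 9.00 mm
P = 319 mm.

319 ± 9.00 mm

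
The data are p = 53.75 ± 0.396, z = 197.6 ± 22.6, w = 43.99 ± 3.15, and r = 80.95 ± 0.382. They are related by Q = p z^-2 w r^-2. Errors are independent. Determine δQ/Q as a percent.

Since Q is a product/quotient, work with relative uncertainties:
  (1·δp/p)² = (1×0.00737)² = 5.43e-05;  (-2·δz/z)² = (-2×0.114)² = 0.0523;  (1·δw/w)² = (1×0.0716)² = 0.00513;  (-2·δr/r)² = (-2×0.00472)² = 8.91e-05
δQ/Q = √(0.0576) = 0.240

24.0%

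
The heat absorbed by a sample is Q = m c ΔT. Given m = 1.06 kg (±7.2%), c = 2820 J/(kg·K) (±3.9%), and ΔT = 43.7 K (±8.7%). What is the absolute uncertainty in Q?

15600 J

Each factor contributes (exponent × relative error)² to (δQ/Q)²:
  (1·δm/m)² = (1×0.0720)² = 0.00518;  (1·δc/c)² = (1×0.0390)² = 0.00152;  (1·δΔT/ΔT)² = (1×0.0870)² = 0.00757
δQ/Q = √(0.0143) = 0.119
Q = 1.31e+05 J, so δQ = 0.119 × 1.31e+05 = 15600 J.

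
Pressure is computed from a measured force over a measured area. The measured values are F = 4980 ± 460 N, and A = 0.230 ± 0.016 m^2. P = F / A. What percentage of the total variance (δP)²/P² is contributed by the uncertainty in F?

(δP/P)² = (1·δF/F)² + (-1·δA/A)²
  F term: (1×0.0924)² = 0.00853
  A term: (-1×0.0696)² = 0.00484
Total = 0.0134. Share from F = 0.00853/0.0134 = 0.638.

63.8%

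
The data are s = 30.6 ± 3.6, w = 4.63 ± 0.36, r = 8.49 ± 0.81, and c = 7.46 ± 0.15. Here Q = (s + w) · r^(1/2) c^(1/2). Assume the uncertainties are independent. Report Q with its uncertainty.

280 ± 31.9

Let u = s + w = 35.2. δu = √(δs² + δw²) = √(13.0 + 0.130) = 3.62, so δu/u = 0.103.
Q is then a monomial in u, r, c:
δQ/Q = √((δu/u)² + (½·δr/r)² + (½·δc/c)²) = √(0.0105 + 0.00228 + 0.000101) = 0.114
Q = 280, so δQ = 0.114 × 280 = 31.9.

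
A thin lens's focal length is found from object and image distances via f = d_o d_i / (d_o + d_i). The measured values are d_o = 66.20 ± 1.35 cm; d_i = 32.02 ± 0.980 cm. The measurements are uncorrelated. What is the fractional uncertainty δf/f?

0.0217

∂f/∂d_o = (d_i/(d_o+d_i))² = 0.106;  ∂f/∂d_i = (d_o/(d_o+d_i))² = 0.454
δf = √((∂f/∂d_o · δd_o)² + (∂f/∂d_i · δd_i)²) = √(0.0206 + 0.198) = 0.468 cm
f = 21.58 cm, so δf/f = 0.468/21.58 = 0.0217.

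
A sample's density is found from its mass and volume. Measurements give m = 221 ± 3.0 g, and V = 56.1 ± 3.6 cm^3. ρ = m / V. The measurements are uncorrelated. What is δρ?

0.258 g/cm^3

ρ is a product of powers, so relative uncertainties combine in quadrature:
  (1·δm/m)² = (1×0.0136)² = 0.000184;  (-1·δV/V)² = (-1×0.0642)² = 0.00412
δρ/ρ = √(0.00430) = 0.0656
ρ = 3.94 g/cm^3, so δρ = 0.0656 × 3.94 = 0.258 g/cm^3.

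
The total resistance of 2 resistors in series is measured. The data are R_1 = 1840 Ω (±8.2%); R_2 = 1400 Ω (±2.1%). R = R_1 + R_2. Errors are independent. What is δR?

Each term contributes (cᵢ δxᵢ)² to (δR)²:
  (δR_1)² = 22800;  (δR_2)² = 864
δR = √(23600) = 154 Ω

154 Ω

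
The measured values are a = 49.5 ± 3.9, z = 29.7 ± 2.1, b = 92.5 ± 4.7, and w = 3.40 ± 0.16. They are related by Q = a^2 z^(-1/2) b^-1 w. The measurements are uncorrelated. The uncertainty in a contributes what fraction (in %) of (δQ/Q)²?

80.4%

(δQ/Q)² = (2·δa/a)² + (−½·δz/z)² + (-1·δb/b)² + (1·δw/w)²
  a term: (2×0.0788)² = 0.0248
  z term: (-0.5×0.0707)² = 0.00125
  b term: (-1×0.0508)² = 0.00258
  w term: (1×0.0471)² = 0.00221
Total = 0.0309. Share from a = 0.0248/0.0309 = 0.804.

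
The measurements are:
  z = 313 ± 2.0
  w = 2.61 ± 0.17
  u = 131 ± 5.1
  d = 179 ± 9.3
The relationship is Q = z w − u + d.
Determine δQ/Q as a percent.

6.30%

Let p = z·w = 817. δp/p = √((1·δz/z)² + (1·δw/w)²) = √(4.08e-05 + 0.00424) = 0.0654, so δp = 53.5.
Q = p − u + d: δQ = √(δp² + δu² + δd²) = √(2860 + 26.0 + 86.5) = 54.5
Q = 865, so δQ/Q = 54.5/865 = 0.0630.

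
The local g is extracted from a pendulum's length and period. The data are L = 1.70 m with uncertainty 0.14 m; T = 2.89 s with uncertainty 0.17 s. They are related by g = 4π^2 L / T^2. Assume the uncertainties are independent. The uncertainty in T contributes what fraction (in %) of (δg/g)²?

67.1%

(δg/g)² = (1·δL/L)² + (-2·δT/T)²
  L term: (1×0.0824)² = 0.00678
  T term: (-2×0.0588)² = 0.0138
Total = 0.0206. Share from T = 0.0138/0.0206 = 0.671.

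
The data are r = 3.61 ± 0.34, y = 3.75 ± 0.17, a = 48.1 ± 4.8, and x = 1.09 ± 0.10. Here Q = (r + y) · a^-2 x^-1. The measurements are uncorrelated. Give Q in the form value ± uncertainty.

0.00292 ± 0.000659

Let u = r + y = 7.36. δu = √(δr² + δy²) = √(0.116 + 0.0289) = 0.380, so δu/u = 0.0516.
Q is then a monomial in u, a, x:
δQ/Q = √((δu/u)² + (-2·δa/a)² + (-1·δx/x)²) = √(0.00267 + 0.0398 + 0.00842) = 0.226
Q = 0.00292, so δQ = 0.226 × 0.00292 = 0.000659.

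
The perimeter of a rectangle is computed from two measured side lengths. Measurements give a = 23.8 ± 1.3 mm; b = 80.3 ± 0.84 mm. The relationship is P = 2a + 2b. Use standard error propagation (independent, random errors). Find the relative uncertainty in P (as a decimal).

0.0149

Each term contributes (cᵢ δxᵢ)² to (δP)²:
  (2·δa)² = 6.76;  (2·δb)² = 2.82
δP = √(9.58) = 3.10 mm
P = 208 mm, so δP/P = 3.10/208 = 0.0149.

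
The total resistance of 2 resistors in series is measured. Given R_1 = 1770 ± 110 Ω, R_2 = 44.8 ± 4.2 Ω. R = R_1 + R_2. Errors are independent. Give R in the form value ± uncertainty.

1810 ± 110 Ω

Sums and differences: (δR)² = Σ (cᵢ δxᵢ)².
  (δR_1)² = 12100;  (δR_2)² = 17.6
δR = √(12100) = 110 Ω
R = 1810 Ω.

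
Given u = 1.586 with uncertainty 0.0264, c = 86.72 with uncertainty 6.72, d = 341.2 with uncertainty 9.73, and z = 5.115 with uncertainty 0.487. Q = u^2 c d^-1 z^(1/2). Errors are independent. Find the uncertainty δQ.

0.146

Products/powers → add relative errors in quadrature, weighted by exponent:
  (2·δu/u)² = (2×0.0166)² = 0.00111;  (1·δc/c)² = (1×0.0775)² = 0.00600;  (-1·δd/d)² = (-1×0.0285)² = 0.000813;  (½·δz/z)² = (0.5×0.0952)² = 0.00227
δQ/Q = √(0.0102) = 0.101
Q = 1.446, so δQ = 0.101 × 1.446 = 0.146.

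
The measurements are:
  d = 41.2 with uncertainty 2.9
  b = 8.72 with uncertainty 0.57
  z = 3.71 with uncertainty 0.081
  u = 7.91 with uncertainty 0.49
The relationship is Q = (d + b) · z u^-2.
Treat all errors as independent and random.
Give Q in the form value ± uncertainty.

Let w = d + b = 49.9. δw = √(δd² + δb²) = √(8.41 + 0.325) = 2.96, so δw/w = 0.0592.
Q is then a monomial in w, z, u:
δQ/Q = √((δw/w)² + (1·δz/z)² + (-2·δu/u)²) = √(0.00351 + 0.000477 + 0.0153) = 0.139
Q = 2.96, so δQ = 0.139 × 2.96 = 0.412.

2.96 ± 0.412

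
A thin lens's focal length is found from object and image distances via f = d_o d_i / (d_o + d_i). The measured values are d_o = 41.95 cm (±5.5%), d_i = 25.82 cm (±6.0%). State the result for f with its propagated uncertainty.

∂f/∂d_o = (d_i/(d_o+d_i))² = 0.145;  ∂f/∂d_i = (d_o/(d_o+d_i))² = 0.383
δf = √((∂f/∂d_o · δd_o)² + (∂f/∂d_i · δd_i)²) = √(0.112 + 0.352) = 0.682 cm
f = 15.98 cm.

15.98 ± 0.682 cm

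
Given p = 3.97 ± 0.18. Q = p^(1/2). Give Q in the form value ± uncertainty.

For a monomial Q ∝ p^(1/2), fractional errors add in quadrature:
  (½·δp/p)² = (0.5×0.0453)² = 0.000514
δQ/Q = √(0.000514) = 0.0227
Q = 1.99, so δQ = 0.0227 × 1.99 = 0.0452.

1.99 ± 0.0452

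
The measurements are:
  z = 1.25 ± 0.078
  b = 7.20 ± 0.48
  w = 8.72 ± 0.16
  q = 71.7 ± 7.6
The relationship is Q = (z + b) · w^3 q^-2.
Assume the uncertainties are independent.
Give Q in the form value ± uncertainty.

1.09 ± 0.247

Let u = z + b = 8.45. δu = √(δz² + δb²) = √(0.00608 + 0.230) = 0.486, so δu/u = 0.0575.
Q is then a monomial in u, w, q:
δQ/Q = √((δu/u)² + (3·δw/w)² + (-2·δq/q)²) = √(0.00331 + 0.00303 + 0.0449) = 0.226
Q = 1.09, so δQ = 0.226 × 1.09 = 0.247.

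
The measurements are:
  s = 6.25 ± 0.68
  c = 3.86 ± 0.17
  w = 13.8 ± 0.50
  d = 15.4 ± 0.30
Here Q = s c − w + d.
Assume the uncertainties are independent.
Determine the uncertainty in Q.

Let p = s·c = 24.1. δp/p = √((1·δs/s)² + (1·δc/c)²) = √(0.0118 + 0.00194) = 0.117, so δp = 2.83.
Q = p − w + d: δQ = √(δp² + δw² + δd²) = √(8.02 + 0.250 + 0.0900) = 2.89

2.89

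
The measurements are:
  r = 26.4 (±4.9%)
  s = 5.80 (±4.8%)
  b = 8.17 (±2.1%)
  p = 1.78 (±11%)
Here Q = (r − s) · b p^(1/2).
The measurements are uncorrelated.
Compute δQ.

Let u = r − s = 20.6. δu = √(δr² + δs²) = √(1.67 + 0.0775) = 1.32, so δu/u = 0.0642.
Q is then a monomial in u, b, p:
δQ/Q = √((δu/u)² + (1·δb/b)² + (½·δp/p)²) = √(0.00413 + 0.000441 + 0.00302) = 0.0871
Q = 225, so δQ = 0.0871 × 225 = 19.6.

19.6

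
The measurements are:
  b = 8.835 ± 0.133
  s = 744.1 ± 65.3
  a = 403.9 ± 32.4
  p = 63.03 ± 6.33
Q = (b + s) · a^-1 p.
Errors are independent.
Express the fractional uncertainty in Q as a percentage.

Let u = b + s = 752.9. δu = √(δb² + δs²) = √(0.0177 + 4260) = 65.3, so δu/u = 0.0867.
Q is then a monomial in u, a, p:
δQ/Q = √((δu/u)² + (-1·δa/a)² + (1·δp/p)²) = √(0.00752 + 0.00643 + 0.0101) = 0.155

15.5%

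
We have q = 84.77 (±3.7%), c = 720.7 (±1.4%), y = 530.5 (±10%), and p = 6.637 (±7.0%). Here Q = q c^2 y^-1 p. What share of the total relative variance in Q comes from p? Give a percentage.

(δQ/Q)² = (1·δq/q)² + (2·δc/c)² + (-1·δy/y)² + (1·δp/p)²
  q term: (1×0.0370)² = 0.00137
  c term: (2×0.0140)² = 0.000784
  y term: (-1×0.100)² = 0.0100
  p term: (1×0.0700)² = 0.00490
Total = 0.0171. Share from p = 0.00490/0.0171 = 0.287.

28.7%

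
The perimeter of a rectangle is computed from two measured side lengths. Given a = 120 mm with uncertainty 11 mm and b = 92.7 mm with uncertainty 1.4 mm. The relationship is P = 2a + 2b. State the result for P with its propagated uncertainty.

Absolute uncertainties add in quadrature for a linear combination:
  (2·δa)² = 484;  (2·δb)² = 7.84
δP = √(492) = 22.2 mm
P = 425 mm.

425 ± 22.2 mm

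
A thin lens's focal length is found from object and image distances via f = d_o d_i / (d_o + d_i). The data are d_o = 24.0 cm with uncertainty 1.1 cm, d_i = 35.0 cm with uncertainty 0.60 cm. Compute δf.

0.400 cm

∂f/∂d_o = (d_i/(d_o+d_i))² = 0.352;  ∂f/∂d_i = (d_o/(d_o+d_i))² = 0.165
δf = √((∂f/∂d_o · δd_o)² + (∂f/∂d_i · δd_i)²) = √(0.150 + 0.00986) = 0.400 cm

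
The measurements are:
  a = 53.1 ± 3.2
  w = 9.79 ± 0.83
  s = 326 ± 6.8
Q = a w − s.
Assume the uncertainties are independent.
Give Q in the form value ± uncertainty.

Let p = a·w = 520. δp/p = √((1·δa/a)² + (1·δw/w)²) = √(0.00363 + 0.00719) = 0.104, so δp = 54.1.
Q = p − s: δQ = √(δp² + δs²) = √(2920 + 46.2) = 54.5
Q = 194.

194 ± 54.5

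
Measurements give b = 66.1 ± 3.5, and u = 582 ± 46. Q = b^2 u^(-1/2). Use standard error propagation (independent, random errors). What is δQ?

20.5

Relative error in a monomial: (δQ/Q)² = Σ (nᵢ · δxᵢ/xᵢ)².
  (2·δb/b)² = (2×0.0530)² = 0.0112;  (−½·δu/u)² = (-0.5×0.0790)² = 0.00156
δQ/Q = √(0.0128) = 0.113
Q = 181, so δQ = 0.113 × 181 = 20.5.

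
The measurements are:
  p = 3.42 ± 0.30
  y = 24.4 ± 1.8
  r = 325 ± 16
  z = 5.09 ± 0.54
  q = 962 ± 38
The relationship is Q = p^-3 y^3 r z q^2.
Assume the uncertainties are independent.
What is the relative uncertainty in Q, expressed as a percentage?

For a monomial Q ∝ p^-3, y^3, r, z, q^2, fractional errors add in quadrature:
  (-3·δp/p)² = (-3×0.0877)² = 0.0693;  (3·δy/y)² = (3×0.0738)² = 0.0490;  (1·δr/r)² = (1×0.0492)² = 0.00242;  (1·δz/z)² = (1×0.106)² = 0.0113;  (2·δq/q)² = (2×0.0395)² = 0.00624
δQ/Q = √(0.138) = 0.372

37.2%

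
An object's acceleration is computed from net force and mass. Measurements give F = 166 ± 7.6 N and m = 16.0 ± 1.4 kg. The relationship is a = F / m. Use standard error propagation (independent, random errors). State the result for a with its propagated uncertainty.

10.4 ± 1.02 m/s^2

Each factor contributes (exponent × relative error)² to (δa/a)²:
  (1·δF/F)² = (1×0.0458)² = 0.00210;  (-1·δm/m)² = (-1×0.0875)² = 0.00766
δa/a = √(0.00975) = 0.0988
a = 10.4 m/s^2, so δa = 0.0988 × 10.4 = 1.02 m/s^2.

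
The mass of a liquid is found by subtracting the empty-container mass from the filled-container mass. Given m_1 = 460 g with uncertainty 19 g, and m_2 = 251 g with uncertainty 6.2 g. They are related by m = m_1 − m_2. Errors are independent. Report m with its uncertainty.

209 ± 20.0 g

Each term contributes (cᵢ δxᵢ)² to (δm)²:
  (δm_1)² = 361;  (δm_2)² = 38.4
δm = √(399) = 20.0 g
m = 209 g.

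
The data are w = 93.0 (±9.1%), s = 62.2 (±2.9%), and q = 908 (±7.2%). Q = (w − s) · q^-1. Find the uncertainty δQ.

0.00984

Let u = w − s = 30.8. δu = √(δw² + δs²) = √(71.6 + 3.25) = 8.65, so δu/u = 0.281.
Q is then a monomial in u, q:
δQ/Q = √((δu/u)² + (-1·δq/q)²) = √(0.0789 + 0.00518) = 0.290
Q = 0.0339, so δQ = 0.290 × 0.0339 = 0.00984.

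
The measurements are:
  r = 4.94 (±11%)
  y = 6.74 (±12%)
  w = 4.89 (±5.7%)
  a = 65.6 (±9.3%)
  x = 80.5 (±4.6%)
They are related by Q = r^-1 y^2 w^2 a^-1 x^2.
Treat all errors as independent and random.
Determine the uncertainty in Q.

Since Q is a product/quotient, work with relative uncertainties:
  (-1·δr/r)² = (-1×0.110)² = 0.0121;  (2·δy/y)² = (2×0.120)² = 0.0576;  (2·δw/w)² = (2×0.0570)² = 0.0130;  (-1·δa/a)² = (-1×0.0930)² = 0.00865;  (2·δx/x)² = (2×0.0460)² = 0.00846
δQ/Q = √(0.0998) = 0.316
Q = 21700, so δQ = 0.316 × 21700 = 6860.

6860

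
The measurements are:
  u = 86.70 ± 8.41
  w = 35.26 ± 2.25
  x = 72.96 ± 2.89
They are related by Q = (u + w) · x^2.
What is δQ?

Let h = u + w = 122.0. δh = √(δu² + δw²) = √(70.7 + 5.06) = 8.71, so δh/h = 0.0714.
Q is then a monomial in h, x:
δQ/Q = √((δh/h)² + (2·δx/x)²) = √(0.00510 + 0.00628) = 0.107
Q = 649200, so δQ = 0.107 × 649200 = 69200.

69200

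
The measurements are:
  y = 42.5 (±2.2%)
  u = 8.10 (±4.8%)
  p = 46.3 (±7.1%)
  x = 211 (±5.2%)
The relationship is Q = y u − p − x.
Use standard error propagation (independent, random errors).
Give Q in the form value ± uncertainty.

Let w = y·u = 344. δw/w = √((1·δy/y)² + (1·δu/u)²) = √(0.000484 + 0.00230) = 0.0528, so δw = 18.2.
Q = w − p − x: δQ = √(δw² + δp² + δx²) = √(330 + 10.8 + 120) = 21.5
Q = 86.9.

86.9 ± 21.5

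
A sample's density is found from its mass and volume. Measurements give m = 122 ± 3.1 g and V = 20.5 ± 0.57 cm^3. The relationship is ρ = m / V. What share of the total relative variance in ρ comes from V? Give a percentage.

(δρ/ρ)² = (1·δm/m)² + (-1·δV/V)²
  m term: (1×0.0254)² = 0.000646
  V term: (-1×0.0278)² = 0.000773
Total = 0.00142. Share from V = 0.000773/0.00142 = 0.545.

54.5%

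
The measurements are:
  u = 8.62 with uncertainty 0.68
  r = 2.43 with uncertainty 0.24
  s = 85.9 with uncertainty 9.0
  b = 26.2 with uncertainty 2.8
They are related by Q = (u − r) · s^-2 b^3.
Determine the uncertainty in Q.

Let w = u − r = 6.19. δw = √(δu² + δr²) = √(0.462 + 0.0576) = 0.721, so δw/w = 0.116.
Q is then a monomial in w, s, b:
δQ/Q = √((δw/w)² + (-2·δs/s)² + (3·δb/b)²) = √(0.0136 + 0.0439 + 0.103) = 0.400
Q = 15.1, so δQ = 0.400 × 15.1 = 6.04.

6.04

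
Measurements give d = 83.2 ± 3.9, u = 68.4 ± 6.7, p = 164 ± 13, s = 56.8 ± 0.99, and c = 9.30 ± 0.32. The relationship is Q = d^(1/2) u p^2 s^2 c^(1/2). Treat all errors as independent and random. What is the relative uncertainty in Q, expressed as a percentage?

Since Q is a product/quotient, work with relative uncertainties:
  (½·δd/d)² = (0.5×0.0469)² = 0.000549;  (1·δu/u)² = (1×0.0980)² = 0.00959;  (2·δp/p)² = (2×0.0793)² = 0.0251;  (2·δs/s)² = (2×0.0174)² = 0.00122;  (½·δc/c)² = (0.5×0.0344)² = 0.000296
δQ/Q = √(0.0368) = 0.192

19.2%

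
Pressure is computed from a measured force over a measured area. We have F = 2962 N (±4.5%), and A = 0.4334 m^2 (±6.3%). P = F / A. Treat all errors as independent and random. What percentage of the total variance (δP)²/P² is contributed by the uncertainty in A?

(δP/P)² = (1·δF/F)² + (-1·δA/A)²
  F term: (1×0.0450)² = 0.00202
  A term: (-1×0.0630)² = 0.00397
Total = 0.00599. Share from A = 0.00397/0.00599 = 0.662.

66.2%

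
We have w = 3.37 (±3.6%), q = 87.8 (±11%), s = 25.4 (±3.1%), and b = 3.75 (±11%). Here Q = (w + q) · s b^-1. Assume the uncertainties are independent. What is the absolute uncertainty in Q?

96.2

Let u = w + q = 91.2. δu = √(δw² + δq²) = √(0.0147 + 93.3) = 9.66, so δu/u = 0.106.
Q is then a monomial in u, s, b:
δQ/Q = √((δu/u)² + (1·δs/s)² + (-1·δb/b)²) = √(0.0112 + 0.000961 + 0.0121) = 0.156
Q = 618, so δQ = 0.156 × 618 = 96.2.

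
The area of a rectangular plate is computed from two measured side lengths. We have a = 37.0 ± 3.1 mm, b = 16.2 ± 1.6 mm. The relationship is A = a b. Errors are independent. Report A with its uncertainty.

599 ± 77.6 mm^2

Relative error in a monomial: (δA/A)² = Σ (nᵢ · δxᵢ/xᵢ)².
  (1·δa/a)² = (1×0.0838)² = 0.00702;  (1·δb/b)² = (1×0.0988)² = 0.00975
δA/A = √(0.0168) = 0.130
A = 599 mm^2, so δA = 0.130 × 599 = 77.6 mm^2.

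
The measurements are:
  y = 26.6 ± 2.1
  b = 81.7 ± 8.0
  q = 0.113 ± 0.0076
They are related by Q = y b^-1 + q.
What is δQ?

Let p = y·b^-1 = 0.326. δp/p = √((1·δy/y)² + (-1·δb/b)²) = √(0.00623 + 0.00959) = 0.126, so δp = 0.0410.
Q = p + q: δQ = √(δp² + δq²) = √(0.00168 + 5.78e-05) = 0.0417

0.0417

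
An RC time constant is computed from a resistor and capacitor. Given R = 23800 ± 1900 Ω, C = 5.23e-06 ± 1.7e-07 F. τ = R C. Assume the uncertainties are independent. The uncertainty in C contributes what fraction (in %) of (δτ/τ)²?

(δτ/τ)² = (1·δR/R)² + (1·δC/C)²
  R term: (1×0.0798)² = 0.00637
  C term: (1×0.0325)² = 0.00106
Total = 0.00743. Share from C = 0.00106/0.00743 = 0.142.

14.2%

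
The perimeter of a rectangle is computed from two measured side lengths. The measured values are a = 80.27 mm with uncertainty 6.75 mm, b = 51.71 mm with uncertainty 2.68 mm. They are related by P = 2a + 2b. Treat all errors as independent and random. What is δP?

For a sum/difference, combine absolute errors in quadrature:
  (2·δa)² = 182;  (2·δb)² = 28.7
δP = √(211) = 14.5 mm

14.5 mm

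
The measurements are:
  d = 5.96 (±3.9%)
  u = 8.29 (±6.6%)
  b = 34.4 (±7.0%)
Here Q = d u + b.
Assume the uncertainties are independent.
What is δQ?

Let p = d·u = 49.4. δp/p = √((1·δd/d)² + (1·δu/u)²) = √(0.00152 + 0.00436) = 0.0767, so δp = 3.79.
Q = p + b: δQ = √(δp² + δb²) = √(14.3 + 5.80) = 4.49

4.49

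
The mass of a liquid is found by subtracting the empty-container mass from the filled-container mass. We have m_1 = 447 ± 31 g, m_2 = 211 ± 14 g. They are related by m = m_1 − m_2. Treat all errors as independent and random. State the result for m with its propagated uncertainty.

236 ± 34.0 g

For a sum/difference, combine absolute errors in quadrature:
  (δm_1)² = 961;  (δm_2)² = 196
δm = √(1160) = 34.0 g
m = 236 g.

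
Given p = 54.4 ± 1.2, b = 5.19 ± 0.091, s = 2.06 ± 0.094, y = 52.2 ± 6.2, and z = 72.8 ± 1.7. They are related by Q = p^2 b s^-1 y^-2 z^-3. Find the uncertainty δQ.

1.82e-06

For a monomial Q ∝ p^2, b, s^-1, y^-2, z^-3, fractional errors add in quadrature:
  (2·δp/p)² = (2×0.0221)² = 0.00195;  (1·δb/b)² = (1×0.0175)² = 0.000307;  (-1·δs/s)² = (-1×0.0456)² = 0.00208;  (-2·δy/y)² = (-2×0.119)² = 0.0564;  (-3·δz/z)² = (-3×0.0234)² = 0.00491
δQ/Q = √(0.0657) = 0.256
Q = 7.09e-06, so δQ = 0.256 × 7.09e-06 = 1.82e-06.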